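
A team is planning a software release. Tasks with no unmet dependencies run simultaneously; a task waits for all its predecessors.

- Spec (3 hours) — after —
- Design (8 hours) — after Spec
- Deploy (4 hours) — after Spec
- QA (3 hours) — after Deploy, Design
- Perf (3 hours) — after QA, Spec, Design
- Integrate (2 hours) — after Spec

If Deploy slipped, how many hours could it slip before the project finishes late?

The longest chain is Spec→Design→QA→Perf = 3+8+3+3 = 17; overall finish 17 hours.
Deploy finishes as early as 7 and must finish by 11.
Float = 17 − 13 = 4.

4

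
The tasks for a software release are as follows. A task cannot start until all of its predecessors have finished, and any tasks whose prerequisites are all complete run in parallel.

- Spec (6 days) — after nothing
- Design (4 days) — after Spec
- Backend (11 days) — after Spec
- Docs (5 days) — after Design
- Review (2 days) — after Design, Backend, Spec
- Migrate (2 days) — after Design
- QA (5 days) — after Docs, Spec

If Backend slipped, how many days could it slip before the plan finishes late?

Spec→Design→Docs→QA = 6+4+5+5 = 20 sets the makespan at 20 days.
Longest path through Backend: 19 days (earliest finish 17, latest finish 18).
So Backend can slip 18 − 17 = 1 day.

1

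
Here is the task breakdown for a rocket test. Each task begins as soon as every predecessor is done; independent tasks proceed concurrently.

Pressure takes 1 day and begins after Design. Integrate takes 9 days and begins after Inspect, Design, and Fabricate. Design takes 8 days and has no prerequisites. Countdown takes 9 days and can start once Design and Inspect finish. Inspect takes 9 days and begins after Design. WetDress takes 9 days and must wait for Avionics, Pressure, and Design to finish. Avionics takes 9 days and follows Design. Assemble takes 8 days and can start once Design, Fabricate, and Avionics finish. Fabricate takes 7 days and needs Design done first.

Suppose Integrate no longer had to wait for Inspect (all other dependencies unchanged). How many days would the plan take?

With the dependency in place, Design→Avionics→WetDress = 8+9+9 = 26 sets the finish at 26 days.
Without Inspect→Integrate, Integrate's earliest start moves from 17 to 15.
New critical path: Design→Avionics→WetDress = 8+9+9 = 26 ⇒ 26 days.

26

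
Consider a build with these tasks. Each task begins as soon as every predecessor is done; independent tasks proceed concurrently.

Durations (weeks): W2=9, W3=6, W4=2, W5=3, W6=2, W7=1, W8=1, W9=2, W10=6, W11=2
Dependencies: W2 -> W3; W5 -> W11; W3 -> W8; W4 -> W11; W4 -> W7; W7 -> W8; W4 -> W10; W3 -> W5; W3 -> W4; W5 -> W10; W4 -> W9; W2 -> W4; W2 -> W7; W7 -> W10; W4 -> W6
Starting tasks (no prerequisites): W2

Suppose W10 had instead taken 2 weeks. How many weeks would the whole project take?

Critical path before the change: W2→W3→W4→W7→W10 = 9+6+2+1+6 = 24 giving 24 weeks.
W10 lies on that path, so at 2 weeks the path becomes 20 weeks.
No other chain overtakes it, so the finish is 20 weeks.

20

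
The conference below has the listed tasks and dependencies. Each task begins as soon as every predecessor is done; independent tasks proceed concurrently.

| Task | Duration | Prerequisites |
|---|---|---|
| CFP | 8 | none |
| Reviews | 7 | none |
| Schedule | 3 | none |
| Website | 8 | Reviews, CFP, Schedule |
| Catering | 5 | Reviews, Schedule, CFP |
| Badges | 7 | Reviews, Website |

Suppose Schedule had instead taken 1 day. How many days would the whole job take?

23

The binding path is CFP→Website→Badges = 8+8+7 = 23; finish at 23 days.
The longest path through Schedule is only 18 days, so Schedule has float 5.
The critical path is still CFP→Website→Badges; finish is now 23 days.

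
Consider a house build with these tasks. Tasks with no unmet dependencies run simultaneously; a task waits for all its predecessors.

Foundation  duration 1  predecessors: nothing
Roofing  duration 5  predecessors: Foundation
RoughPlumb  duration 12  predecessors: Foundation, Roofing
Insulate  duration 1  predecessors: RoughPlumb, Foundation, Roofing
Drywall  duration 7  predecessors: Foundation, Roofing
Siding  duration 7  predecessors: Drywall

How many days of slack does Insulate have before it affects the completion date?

1

The longest chain is Foundation→Roofing→Drywall→Siding = 1+5+7+7 = 20; overall finish 20 days.
The longest chain containing Insulate totals 19 days.
Float = 20 − 19 = 1.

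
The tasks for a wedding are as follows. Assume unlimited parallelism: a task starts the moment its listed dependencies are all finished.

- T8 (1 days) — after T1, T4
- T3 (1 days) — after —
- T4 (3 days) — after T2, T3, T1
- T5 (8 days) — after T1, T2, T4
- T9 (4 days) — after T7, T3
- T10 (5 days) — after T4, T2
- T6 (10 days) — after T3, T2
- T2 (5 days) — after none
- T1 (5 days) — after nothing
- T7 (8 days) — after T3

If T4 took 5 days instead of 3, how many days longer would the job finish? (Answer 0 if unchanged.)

Baseline: T1→T4→T5 = 5+3+8 = 16 → 16 days.
T4 lies on that path, so at 5 days the path becomes 18 days.
That remains the longest chain; total 18 days.
Change in finish: 18 − 16 = +2 days.

2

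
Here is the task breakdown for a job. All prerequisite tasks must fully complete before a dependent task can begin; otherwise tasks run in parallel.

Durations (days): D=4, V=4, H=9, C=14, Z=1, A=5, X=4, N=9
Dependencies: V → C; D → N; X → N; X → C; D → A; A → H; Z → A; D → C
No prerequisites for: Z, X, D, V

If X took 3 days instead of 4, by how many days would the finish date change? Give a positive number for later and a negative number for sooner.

Critical path before the change: X→C = 4+14 = 18 giving 18 days.
X lies on that path, so at 3 days the path becomes 17 days.
Now D→A→H = 4+5+9 = 18 is longest, so the finish becomes 18 days.
Change in finish: 18 − 18 = +0 days.

0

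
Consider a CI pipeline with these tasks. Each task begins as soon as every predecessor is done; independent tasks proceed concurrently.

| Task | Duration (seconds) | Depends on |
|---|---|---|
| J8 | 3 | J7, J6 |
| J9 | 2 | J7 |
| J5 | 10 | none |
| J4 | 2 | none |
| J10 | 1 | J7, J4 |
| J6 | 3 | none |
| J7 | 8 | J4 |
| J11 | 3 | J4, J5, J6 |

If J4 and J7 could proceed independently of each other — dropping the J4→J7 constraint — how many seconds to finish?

13

Original critical path: J4→J7→J8 = 2+8+3 = 13 ⇒ 13 seconds.
Without J4→J7, J7's earliest start moves from 2 to 0.
New critical path: J5→J11 = 10+3 = 13 ⇒ 13 seconds.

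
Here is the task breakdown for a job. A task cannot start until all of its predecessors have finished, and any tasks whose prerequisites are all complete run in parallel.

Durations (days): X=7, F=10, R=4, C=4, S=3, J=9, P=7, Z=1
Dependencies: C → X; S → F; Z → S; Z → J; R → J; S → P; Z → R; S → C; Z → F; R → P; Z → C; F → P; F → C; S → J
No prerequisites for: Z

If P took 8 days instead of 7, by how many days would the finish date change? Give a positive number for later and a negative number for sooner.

0

Critical path before the change: Z→S→F→C→X = 1+3+10+4+7 = 25 giving 25 days.
P has 4 days of float (longest path through it is 21).
The critical path is still Z→S→F→C→X; finish is now 25 days.
Change in finish: 25 − 25 = +0 days.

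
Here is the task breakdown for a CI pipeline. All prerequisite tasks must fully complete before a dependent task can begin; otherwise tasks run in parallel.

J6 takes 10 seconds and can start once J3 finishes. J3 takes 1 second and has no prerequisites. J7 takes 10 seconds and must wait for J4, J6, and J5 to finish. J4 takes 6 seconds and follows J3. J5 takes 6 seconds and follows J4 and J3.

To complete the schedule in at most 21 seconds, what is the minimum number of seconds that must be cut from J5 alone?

Current finish: 23 seconds; target: 21.
J5 is on every critical path, so each second cut from J5 cuts the finish by one (this holds down to a finish of 21).
Need 23 − 21 = 2 seconds off J5 → J5 becomes 4 seconds, finish becomes 21.

2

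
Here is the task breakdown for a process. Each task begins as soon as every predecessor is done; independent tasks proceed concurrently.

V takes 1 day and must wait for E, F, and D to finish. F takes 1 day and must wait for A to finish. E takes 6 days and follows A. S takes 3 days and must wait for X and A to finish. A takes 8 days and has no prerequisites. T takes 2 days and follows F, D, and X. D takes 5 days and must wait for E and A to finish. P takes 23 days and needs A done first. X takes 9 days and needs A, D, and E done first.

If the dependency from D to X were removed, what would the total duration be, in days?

31

Before: longest chain A→E→D→X→S = 8+6+5+9+3 = 31, finish 31.
Without D→X, X's earliest start moves from 19 to 14.
After: A→P = 8+23 = 31 → 31 days.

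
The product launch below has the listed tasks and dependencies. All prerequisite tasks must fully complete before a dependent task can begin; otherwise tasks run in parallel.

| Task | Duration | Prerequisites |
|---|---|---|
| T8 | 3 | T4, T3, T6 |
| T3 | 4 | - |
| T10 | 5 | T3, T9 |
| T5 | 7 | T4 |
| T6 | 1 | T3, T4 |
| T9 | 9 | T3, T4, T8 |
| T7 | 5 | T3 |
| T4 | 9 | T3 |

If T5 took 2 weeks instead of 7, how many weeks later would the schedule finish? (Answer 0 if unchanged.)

Critical path before the change: T3→T4→T6→T8→T9→T10 = 4+9+1+3+9+5 = 31 giving 31 weeks.
T5 has 11 weeks of float (longest path through it is 20).
The critical path is still T3→T4→T6→T8→T9→T10; finish is now 31 weeks.
Change in finish: 31 − 31 = +0 weeks.

0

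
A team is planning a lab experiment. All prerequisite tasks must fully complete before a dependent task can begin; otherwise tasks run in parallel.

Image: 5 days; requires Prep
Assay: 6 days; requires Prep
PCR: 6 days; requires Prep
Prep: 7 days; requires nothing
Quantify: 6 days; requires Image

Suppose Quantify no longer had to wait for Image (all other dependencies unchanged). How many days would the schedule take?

Original critical path: Prep→Image→Quantify = 7+5+6 = 18 ⇒ 18 days.
Without Image→Quantify, Quantify's earliest start moves from 12 to 0.
New critical path: Prep→PCR = 7+6 = 13 ⇒ 13 days.

13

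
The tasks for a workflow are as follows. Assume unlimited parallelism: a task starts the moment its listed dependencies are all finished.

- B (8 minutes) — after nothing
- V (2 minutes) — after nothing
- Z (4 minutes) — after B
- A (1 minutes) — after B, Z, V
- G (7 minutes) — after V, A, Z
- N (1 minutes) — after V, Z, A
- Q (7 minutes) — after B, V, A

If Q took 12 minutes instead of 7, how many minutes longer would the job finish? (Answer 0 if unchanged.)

5

Baseline: B→Z→A→Q = 8+4+1+7 = 20 → 20 minutes.
Q is on the critical path; changing it to 12 makes that path 25 minutes.
That remains the longest chain; total 25 minutes.
Change in finish: 25 − 20 = +5 minutes.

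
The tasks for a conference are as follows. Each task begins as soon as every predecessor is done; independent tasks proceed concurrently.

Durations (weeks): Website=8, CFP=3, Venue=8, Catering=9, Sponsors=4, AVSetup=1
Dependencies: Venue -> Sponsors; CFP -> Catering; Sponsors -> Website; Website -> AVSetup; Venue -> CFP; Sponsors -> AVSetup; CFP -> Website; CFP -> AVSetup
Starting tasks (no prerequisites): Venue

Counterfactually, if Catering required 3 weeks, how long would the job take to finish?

21

Baseline: Venue→Sponsors→Website→AVSetup = 8+4+8+1 = 21 → 21 weeks.
Catering has 1 week of float (longest path through it is 20).
No other chain overtakes it, so the finish is 21 weeks.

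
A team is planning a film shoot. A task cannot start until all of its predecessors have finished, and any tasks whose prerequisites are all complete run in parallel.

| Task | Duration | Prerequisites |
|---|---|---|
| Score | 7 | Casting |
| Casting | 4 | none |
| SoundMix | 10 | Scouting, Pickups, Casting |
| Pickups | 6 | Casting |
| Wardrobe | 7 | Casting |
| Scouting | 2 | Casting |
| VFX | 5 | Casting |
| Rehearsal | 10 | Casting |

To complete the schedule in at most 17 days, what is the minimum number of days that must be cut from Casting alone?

3

Current finish: 20 days; target: 17.
Casting is on every critical path, so each day cut from Casting cuts the finish by one (this holds down to a finish of 17).
Need 20 − 17 = 3 days off Casting → Casting becomes 1 day, finish becomes 17.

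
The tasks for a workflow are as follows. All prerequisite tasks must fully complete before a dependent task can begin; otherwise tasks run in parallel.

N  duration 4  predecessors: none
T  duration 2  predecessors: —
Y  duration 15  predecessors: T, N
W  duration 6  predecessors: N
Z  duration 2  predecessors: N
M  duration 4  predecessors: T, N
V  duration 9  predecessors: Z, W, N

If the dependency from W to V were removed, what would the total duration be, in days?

19

With the dependency in place, N→Y = 4+15 = 19 sets the finish at 19 days.
Without W→V, V's earliest start moves from 10 to 6.
The longest chain is now N→Y = 4+15 = 19, so the plan takes 19 days.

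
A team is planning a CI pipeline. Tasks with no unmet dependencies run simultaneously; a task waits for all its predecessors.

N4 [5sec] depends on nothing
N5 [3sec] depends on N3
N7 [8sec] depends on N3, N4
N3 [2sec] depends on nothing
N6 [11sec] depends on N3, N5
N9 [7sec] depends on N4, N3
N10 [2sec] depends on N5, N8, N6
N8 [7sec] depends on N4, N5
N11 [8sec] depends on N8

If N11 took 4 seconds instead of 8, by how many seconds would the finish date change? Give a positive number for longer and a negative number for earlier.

-2

Baseline: N3→N5→N8→N11 = 2+3+7+8 = 20 → 20 seconds.
N11 is on the critical path; changing it to 4 makes that path 16 seconds.
Now N3→N5→N6→N10 = 2+3+11+2 = 18 is longest, so the finish becomes 18 seconds.
Change in finish: 18 − 20 = -2 seconds.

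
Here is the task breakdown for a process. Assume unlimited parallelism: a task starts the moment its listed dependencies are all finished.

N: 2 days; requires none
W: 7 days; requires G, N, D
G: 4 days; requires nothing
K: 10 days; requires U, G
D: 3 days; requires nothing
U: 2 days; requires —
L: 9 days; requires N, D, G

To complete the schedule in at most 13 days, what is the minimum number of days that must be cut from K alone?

Current finish: 14 days; target: 13.
K is on every critical path, so each day cut from K cuts the finish by one (this holds down to a finish of 13).
Need 14 − 13 = 1 day off K → K becomes 9 days, finish becomes 13.

1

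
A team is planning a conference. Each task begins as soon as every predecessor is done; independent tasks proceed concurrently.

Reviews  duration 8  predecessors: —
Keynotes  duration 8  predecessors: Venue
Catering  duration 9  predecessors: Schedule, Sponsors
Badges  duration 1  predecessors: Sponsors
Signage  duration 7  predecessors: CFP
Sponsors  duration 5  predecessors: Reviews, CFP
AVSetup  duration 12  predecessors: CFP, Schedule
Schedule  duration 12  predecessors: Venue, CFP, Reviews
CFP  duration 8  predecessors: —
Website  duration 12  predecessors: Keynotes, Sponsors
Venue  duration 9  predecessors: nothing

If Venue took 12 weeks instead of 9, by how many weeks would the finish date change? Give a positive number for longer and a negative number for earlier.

3

Baseline: Venue→Schedule→AVSetup = 9+12+12 = 33 → 33 weeks.
Venue is on the critical path; changing it to 12 makes that path 36 weeks.
That remains the longest chain; total 36 weeks.
Change in finish: 36 − 33 = +3 weeks.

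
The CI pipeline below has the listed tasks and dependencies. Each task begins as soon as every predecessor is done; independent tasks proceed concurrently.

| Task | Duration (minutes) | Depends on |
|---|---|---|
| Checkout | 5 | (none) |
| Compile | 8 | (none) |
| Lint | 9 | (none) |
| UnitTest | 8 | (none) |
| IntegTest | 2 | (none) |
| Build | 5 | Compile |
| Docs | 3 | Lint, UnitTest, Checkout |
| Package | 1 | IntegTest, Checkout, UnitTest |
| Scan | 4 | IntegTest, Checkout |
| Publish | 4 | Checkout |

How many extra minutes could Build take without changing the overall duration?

0

The longest chain is Compile→Build = 8+5 = 13; overall finish 13 minutes.
Longest path through Build: 13 minutes (earliest finish 13, latest finish 13).
So Build can slip 13 − 13 = 0 minutes.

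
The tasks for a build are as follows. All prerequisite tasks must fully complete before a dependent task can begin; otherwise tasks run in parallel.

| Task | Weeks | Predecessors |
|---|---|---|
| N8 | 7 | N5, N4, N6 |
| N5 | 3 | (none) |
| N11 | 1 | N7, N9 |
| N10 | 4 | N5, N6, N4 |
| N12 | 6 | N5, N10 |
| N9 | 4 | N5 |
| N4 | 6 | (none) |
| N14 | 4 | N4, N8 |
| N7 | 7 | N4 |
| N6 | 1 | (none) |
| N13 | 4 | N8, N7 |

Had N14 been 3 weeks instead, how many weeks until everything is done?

17

The binding path is N4→N8→N14 = 6+7+4 = 17; finish at 17 weeks.
Since N14 is critical, the -1 change carries straight to that chain (now 16 weeks).
New critical path: N4→N7→N13 = 6+7+4 = 17 ⇒ 17 weeks.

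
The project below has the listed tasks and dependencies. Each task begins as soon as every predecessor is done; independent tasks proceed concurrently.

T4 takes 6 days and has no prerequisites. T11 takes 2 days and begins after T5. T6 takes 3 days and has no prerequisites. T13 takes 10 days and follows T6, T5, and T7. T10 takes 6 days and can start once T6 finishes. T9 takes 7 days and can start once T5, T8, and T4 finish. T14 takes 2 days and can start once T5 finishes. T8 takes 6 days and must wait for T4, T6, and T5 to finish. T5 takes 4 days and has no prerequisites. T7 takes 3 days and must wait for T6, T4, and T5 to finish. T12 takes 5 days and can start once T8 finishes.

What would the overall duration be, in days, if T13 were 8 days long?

The binding path is T4→T7→T13 = 6+3+10 = 19; finish at 19 days.
T13 is on the critical path; changing it to 8 makes that path 17 days.
The binding chain switches to T4→T8→T9 = 6+6+7 = 19; finish 19 days.

19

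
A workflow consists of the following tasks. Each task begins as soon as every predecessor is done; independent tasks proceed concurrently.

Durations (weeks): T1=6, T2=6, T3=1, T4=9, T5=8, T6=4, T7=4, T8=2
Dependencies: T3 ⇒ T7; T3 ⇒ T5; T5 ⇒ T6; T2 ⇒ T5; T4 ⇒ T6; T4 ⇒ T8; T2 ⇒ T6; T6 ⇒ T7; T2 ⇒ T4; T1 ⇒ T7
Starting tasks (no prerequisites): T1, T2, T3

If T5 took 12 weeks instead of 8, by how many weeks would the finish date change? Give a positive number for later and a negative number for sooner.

Actual critical path: T2→T4→T6→T7 = 6+9+4+4 = 23 ⇒ 23 weeks.
T5 has 1 week of float (longest path through it is 22).
Now T2→T5→T6→T7 = 6+12+4+4 = 26 is longest, so the finish becomes 26 weeks.
Change in finish: 26 − 23 = +3 weeks.

3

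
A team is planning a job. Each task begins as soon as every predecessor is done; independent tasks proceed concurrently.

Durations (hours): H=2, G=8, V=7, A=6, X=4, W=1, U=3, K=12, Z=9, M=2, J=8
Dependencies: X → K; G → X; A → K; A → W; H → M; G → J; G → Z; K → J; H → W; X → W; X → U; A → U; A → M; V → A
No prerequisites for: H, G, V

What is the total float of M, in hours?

Critical path: V→A→K→J = 7+6+12+8 = 33, so the finish is 33 hours.
Longest path through M: 15 hours (earliest finish 15, latest finish 33).
So M can slip 33 − 15 = 18 hours.

18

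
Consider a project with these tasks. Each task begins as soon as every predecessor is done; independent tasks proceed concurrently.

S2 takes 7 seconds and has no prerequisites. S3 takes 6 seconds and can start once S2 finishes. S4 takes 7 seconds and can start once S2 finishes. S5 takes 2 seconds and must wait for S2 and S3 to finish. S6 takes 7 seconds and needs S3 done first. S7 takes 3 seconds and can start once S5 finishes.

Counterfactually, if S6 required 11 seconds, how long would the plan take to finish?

Actual critical path: S2→S3→S6 = 7+6+7 = 20 ⇒ 20 seconds.
Since S6 is critical, the +4 change carries straight to that chain (now 24 seconds).
No other chain overtakes it, so the finish is 24 seconds.

24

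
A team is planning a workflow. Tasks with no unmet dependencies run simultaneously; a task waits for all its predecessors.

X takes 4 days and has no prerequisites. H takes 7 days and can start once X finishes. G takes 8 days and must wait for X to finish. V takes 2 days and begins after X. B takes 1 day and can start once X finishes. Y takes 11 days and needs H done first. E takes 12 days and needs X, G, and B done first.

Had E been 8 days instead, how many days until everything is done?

The binding path is X→G→E = 4+8+12 = 24; finish at 24 days.
E lies on that path, so at 8 days the path becomes 20 days.
The binding chain switches to X→H→Y = 4+7+11 = 22; finish 22 days.

22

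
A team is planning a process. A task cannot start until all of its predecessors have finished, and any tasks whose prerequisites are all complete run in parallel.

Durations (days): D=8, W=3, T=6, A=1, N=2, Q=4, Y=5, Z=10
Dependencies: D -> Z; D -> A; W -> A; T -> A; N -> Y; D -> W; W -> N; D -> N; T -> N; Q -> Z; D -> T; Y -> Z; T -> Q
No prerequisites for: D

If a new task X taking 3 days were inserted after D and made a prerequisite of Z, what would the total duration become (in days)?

Originally the schedule takes 31 days.
With X inserted, Z now waits for max(Q, D, Y, X).
New critical path: D→T→N→Y→Z = 8+6+2+5+10 = 31 ⇒ 31 days.

31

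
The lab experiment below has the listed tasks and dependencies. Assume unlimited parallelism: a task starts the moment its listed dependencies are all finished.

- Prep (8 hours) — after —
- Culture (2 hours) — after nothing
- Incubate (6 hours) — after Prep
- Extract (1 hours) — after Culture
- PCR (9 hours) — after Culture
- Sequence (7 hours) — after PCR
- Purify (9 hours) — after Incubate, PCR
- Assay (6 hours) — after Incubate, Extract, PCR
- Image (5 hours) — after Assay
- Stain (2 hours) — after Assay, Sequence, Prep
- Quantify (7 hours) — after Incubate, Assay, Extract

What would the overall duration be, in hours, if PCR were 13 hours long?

28

Actual critical path: Prep→Incubate→Assay→Quantify = 8+6+6+7 = 27 ⇒ 27 hours.
PCR is off the critical path — its longest chain is 24 hours, giving 3 of slack.
Now Culture→PCR→Assay→Quantify = 2+13+6+7 = 28 is longest, so the finish becomes 28 hours.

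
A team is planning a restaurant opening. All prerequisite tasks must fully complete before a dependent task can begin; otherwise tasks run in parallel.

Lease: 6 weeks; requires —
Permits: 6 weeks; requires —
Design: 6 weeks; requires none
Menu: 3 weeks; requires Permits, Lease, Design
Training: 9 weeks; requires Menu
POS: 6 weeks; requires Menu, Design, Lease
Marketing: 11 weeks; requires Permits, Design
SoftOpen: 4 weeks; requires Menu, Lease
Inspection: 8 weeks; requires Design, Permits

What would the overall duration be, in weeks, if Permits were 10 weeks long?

Critical path before the change: Permits→Menu→Training = 6+3+9 = 18 giving 18 weeks.
Since Permits is critical, the +4 change carries straight to that chain (now 22 weeks).
That remains the longest chain; total 22 weeks.

22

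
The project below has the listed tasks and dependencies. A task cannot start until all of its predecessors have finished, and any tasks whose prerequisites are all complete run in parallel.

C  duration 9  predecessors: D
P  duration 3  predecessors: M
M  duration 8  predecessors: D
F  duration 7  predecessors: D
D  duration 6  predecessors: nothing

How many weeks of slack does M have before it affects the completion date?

0

Critical path: D→M→P = 6+8+3 = 17, so the finish is 17 weeks.
M finishes as early as 14 and must finish by 14.
Float = 17 − 17 = 0.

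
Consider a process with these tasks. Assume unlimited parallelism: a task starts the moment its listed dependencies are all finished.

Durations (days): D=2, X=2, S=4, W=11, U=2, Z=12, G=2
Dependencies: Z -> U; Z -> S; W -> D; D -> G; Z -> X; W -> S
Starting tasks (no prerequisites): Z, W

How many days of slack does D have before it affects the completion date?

1

The longest chain is Z→S = 12+4 = 16; overall finish 16 days.
The longest chain containing D totals 15 days.
Float = 16 − 15 = 1.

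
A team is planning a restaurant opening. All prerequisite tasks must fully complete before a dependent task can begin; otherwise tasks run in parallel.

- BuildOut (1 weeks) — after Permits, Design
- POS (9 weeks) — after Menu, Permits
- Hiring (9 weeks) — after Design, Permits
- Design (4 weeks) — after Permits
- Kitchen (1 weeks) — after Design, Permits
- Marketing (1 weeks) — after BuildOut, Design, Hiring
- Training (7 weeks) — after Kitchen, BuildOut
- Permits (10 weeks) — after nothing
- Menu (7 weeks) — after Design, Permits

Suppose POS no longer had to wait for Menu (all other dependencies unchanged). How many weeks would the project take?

24

Before: longest chain Permits→Design→Menu→POS = 10+4+7+9 = 30, finish 30.
Without Menu→POS, POS's earliest start moves from 21 to 10.
New critical path: Permits→Design→Hiring→Marketing = 10+4+9+1 = 24 ⇒ 24 weeks.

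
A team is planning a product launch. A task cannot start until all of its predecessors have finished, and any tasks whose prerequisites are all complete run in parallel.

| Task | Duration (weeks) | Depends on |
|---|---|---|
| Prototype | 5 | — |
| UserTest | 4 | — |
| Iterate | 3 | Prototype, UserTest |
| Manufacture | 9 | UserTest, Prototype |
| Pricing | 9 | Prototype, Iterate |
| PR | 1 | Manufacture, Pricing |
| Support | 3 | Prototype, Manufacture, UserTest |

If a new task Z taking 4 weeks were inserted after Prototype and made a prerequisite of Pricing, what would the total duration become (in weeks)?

Originally the product launch takes 18 weeks.
With Z inserted, Pricing now waits for max(Prototype, Iterate, Z).
New critical path: Prototype→Z→Pricing→PR = 5+4+9+1 = 19 ⇒ 19 weeks.

19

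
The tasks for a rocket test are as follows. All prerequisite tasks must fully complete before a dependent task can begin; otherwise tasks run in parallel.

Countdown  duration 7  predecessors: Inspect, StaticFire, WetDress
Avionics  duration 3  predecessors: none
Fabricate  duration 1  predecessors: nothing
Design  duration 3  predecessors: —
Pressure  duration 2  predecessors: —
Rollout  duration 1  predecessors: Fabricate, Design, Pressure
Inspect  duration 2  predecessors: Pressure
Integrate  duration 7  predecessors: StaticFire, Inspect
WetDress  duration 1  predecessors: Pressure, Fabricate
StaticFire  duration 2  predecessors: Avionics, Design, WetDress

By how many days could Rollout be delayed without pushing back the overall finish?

Design→StaticFire→Integrate = 3+2+7 = 12 sets the makespan at 12 days.
Rollout finishes as early as 4 and must finish by 12.
Slack of Rollout = 11 − 3 = 8 days.

8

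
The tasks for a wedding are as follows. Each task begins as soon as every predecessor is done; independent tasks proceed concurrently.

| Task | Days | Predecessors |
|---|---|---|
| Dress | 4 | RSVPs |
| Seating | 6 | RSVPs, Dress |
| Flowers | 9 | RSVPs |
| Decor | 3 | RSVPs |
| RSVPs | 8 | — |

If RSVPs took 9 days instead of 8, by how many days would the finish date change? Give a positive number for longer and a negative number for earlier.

Baseline: RSVPs→Dress→Seating = 8+4+6 = 18 → 18 days.
Since RSVPs is critical, the +1 change carries straight to that chain (now 19 days).
That remains the longest chain; total 19 days.
Change in finish: 19 − 18 = +1 days.

1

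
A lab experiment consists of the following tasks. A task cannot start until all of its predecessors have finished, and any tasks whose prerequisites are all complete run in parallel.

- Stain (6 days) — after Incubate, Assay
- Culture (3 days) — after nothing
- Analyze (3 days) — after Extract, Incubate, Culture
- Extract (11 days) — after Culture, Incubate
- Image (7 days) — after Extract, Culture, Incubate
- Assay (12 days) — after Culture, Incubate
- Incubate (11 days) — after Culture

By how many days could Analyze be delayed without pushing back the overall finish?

4

Culture→Incubate→Extract→Image = 3+11+11+7 = 32 sets the makespan at 32 days.
Analyze finishes as early as 28 and must finish by 32.
Float = 32 − 28 = 4.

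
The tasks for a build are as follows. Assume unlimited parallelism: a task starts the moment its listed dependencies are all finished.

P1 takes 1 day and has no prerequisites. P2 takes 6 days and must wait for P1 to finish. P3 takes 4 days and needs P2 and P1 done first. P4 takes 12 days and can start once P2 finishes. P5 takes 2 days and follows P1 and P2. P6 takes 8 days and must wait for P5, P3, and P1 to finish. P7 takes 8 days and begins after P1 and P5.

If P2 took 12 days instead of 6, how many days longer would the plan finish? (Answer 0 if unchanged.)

6

Actual critical path: P1→P2→P3→P6 = 1+6+4+8 = 19 ⇒ 19 days.
P2 is on the critical path; changing it to 12 makes that path 25 days.
The critical path is still P1→P2→P3→P6; finish is now 25 days.
Change in finish: 25 − 19 = +6 days.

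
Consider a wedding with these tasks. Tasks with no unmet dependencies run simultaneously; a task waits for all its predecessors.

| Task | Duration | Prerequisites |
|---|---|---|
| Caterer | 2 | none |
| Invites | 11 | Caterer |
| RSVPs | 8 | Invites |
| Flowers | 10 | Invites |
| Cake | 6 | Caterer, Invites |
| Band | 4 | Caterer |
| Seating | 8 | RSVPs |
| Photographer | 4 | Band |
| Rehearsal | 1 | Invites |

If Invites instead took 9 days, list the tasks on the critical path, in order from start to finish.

Caterer, Invites, RSVPs, Seating

Critical path before the change: Caterer→Invites→RSVPs→Seating = 2+11+8+8 = 29 giving 29 days.
Invites lies on that path, so at 9 days the path becomes 27 days.
That remains the longest chain; total 27 days.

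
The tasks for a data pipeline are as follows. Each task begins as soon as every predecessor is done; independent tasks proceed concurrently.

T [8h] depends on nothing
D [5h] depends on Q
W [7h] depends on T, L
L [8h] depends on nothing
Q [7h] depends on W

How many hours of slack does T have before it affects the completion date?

0

The longest chain is L→W→Q→D = 8+7+7+5 = 27; overall finish 27 hours.
The longest chain containing T totals 27 hours.
So T can slip 8 − 8 = 0 hours.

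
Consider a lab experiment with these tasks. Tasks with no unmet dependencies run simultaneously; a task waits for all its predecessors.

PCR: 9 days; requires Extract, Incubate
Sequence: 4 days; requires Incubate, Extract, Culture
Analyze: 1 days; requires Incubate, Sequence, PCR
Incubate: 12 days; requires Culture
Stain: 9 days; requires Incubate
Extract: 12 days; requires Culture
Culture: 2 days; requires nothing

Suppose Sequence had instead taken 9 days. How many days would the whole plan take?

24

The binding path is Culture→Incubate→PCR→Analyze = 2+12+9+1 = 24; finish at 24 days.
Sequence is off the critical path — its longest chain is 19 days, giving 5 of slack.
The critical path is still Culture→Incubate→PCR→Analyze; finish is now 24 days.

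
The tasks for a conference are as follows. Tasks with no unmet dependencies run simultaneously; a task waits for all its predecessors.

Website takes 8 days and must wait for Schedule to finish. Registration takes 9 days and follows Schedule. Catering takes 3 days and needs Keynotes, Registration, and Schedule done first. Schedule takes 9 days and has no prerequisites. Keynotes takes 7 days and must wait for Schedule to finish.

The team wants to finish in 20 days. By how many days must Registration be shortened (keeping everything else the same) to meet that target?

1

Current finish: 21 days; target: 20.
Registration is on every critical path, so each day cut from Registration cuts the finish by one (this holds down to a finish of 19).
Need 21 − 20 = 1 day off Registration → Registration becomes 8 days, finish becomes 20.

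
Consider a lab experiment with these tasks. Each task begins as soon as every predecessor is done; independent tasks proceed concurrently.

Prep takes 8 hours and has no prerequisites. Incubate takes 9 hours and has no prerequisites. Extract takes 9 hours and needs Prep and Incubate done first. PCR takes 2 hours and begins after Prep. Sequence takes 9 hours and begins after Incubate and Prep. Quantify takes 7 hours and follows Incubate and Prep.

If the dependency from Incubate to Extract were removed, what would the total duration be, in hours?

18

With the dependency in place, Incubate→Extract = 9+9 = 18 sets the finish at 18 hours.
Without Incubate→Extract, Extract's earliest start moves from 9 to 8.
The longest chain is now Incubate→Sequence = 9+9 = 18, so the lab experiment takes 18 hours.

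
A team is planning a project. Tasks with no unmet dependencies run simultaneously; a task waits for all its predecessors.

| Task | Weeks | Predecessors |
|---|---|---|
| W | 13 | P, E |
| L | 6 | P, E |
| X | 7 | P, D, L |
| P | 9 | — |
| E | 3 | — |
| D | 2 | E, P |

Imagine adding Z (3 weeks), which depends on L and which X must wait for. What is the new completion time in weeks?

25

Originally the job takes 22 weeks.
With Z inserted, X now waits for max(P, D, L, Z).
New critical path: P→L→Z→X = 9+6+3+7 = 25 ⇒ 25 weeks.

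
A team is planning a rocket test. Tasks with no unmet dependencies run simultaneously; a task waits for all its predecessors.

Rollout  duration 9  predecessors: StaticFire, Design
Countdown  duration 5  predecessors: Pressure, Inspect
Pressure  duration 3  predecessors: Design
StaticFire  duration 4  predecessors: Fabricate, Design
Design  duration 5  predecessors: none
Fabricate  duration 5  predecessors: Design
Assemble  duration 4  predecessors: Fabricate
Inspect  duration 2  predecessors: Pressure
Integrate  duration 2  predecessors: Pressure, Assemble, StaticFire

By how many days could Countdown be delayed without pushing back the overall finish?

Critical path: Design→Fabricate→StaticFire→Rollout = 5+5+4+9 = 23, so the finish is 23 days.
The longest chain containing Countdown totals 15 days.
So Countdown can slip 23 − 15 = 8 days.

8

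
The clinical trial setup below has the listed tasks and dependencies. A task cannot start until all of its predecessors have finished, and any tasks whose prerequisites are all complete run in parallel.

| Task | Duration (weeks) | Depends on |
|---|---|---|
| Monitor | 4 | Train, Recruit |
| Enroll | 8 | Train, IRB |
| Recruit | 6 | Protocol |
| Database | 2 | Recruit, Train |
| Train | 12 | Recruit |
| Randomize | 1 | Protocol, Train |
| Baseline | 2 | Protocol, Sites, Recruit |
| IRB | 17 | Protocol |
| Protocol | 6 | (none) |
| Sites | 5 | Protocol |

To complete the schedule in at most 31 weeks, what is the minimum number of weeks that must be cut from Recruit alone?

Current finish: 32 weeks; target: 31.
Recruit is on every critical path, so each week cut from Recruit cuts the finish by one (this holds down to a finish of 31).
Need 32 − 31 = 1 week off Recruit → Recruit becomes 5 weeks, finish becomes 31.

1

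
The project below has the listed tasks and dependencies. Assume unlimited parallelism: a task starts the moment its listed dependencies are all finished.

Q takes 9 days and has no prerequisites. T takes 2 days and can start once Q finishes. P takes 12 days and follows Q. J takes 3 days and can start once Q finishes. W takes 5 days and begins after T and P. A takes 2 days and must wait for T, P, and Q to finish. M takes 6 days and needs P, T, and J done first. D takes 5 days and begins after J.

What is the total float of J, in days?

9

Q→P→M = 9+12+6 = 27 sets the makespan at 27 days.
Longest path through J: 18 days (earliest finish 12, latest finish 21).
Float = 27 − 18 = 9.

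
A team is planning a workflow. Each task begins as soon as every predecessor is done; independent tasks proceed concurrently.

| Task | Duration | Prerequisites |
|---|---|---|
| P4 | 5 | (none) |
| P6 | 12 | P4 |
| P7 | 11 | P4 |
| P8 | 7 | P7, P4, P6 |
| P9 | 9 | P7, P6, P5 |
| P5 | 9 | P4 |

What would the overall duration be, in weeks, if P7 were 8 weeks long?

26

Actual critical path: P4→P6→P9 = 5+12+9 = 26 ⇒ 26 weeks.
P7 has 1 week of float (longest path through it is 25).
No other chain overtakes it, so the finish is 26 weeks.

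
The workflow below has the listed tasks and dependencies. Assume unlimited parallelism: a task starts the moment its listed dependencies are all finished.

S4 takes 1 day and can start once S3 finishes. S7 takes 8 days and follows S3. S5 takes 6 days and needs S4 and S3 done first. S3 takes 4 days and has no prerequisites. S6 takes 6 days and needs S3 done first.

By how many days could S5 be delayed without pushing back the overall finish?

1

S3→S7 = 4+8 = 12 sets the makespan at 12 days.
The longest chain containing S5 totals 11 days.
Float = 12 − 11 = 1.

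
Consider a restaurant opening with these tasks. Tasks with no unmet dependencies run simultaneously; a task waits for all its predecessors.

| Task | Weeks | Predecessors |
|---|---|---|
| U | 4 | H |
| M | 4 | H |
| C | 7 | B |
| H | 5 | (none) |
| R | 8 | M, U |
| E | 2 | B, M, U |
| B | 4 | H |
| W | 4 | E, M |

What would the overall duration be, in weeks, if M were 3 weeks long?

The binding path is H→M→R = 5+4+8 = 17; finish at 17 weeks.
M is on the critical path; changing it to 3 makes that path 16 weeks.
Now H→U→R = 5+4+8 = 17 is longest, so the finish becomes 17 weeks.

17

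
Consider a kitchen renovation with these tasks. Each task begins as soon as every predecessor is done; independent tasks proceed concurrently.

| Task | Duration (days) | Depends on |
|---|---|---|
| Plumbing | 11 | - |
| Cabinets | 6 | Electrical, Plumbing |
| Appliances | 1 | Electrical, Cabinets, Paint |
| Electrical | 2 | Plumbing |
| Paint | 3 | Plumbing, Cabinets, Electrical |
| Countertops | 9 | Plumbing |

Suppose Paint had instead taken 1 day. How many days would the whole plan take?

Baseline: Plumbing→Electrical→Cabinets→Paint→Appliances = 11+2+6+3+1 = 23 → 23 days.
Paint lies on that path, so at 1 day the path becomes 21 days.
No other chain overtakes it, so the finish is 21 days.

21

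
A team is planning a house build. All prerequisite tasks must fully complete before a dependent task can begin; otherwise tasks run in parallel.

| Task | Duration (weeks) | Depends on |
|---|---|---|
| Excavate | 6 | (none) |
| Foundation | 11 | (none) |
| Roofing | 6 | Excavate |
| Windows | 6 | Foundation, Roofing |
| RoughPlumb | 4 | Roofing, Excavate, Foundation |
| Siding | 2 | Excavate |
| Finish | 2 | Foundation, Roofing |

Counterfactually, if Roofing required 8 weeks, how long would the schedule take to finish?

Baseline: Excavate→Roofing→Windows = 6+6+6 = 18 → 18 weeks.
Roofing is on the critical path; changing it to 8 makes that path 20 weeks.
The critical path is still Excavate→Roofing→Windows; finish is now 20 weeks.

20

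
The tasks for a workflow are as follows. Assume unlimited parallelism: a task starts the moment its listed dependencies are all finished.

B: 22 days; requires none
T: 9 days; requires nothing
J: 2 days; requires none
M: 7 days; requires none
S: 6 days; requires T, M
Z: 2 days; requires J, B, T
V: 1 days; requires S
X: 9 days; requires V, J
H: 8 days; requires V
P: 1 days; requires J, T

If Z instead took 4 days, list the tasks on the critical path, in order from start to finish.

B, Z

Critical path before the change: T→S→V→X = 9+6+1+9 = 25 giving 25 days.
Z has 1 day of float (longest path through it is 24).
The binding chain switches to B→Z = 22+4 = 26; finish 26 days.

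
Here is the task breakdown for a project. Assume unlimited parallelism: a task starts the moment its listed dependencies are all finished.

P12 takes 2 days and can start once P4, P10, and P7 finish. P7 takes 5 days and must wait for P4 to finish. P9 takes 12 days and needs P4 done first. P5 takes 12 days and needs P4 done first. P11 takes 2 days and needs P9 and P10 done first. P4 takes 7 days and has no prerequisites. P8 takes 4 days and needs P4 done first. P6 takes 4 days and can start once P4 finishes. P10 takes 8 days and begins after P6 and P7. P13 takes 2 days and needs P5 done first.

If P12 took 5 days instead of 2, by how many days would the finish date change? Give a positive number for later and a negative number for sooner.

3

Critical path before the change: P4→P7→P10→P12 = 7+5+8+2 = 22 giving 22 days.
P12 lies on that path, so at 5 days the path becomes 25 days.
That remains the longest chain; total 25 days.
Change in finish: 25 − 22 = +3 days.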